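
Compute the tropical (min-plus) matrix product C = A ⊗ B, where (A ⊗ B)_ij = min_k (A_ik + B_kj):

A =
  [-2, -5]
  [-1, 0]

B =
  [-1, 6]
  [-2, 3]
A ⊗ B =
  [-7, -2]
  [-2, 3]

Apply the min-plus product entry-by-entry:
  C[0][0] = min over k of (A[0][0] + B[0][0] = -2 + -1 = -3, A[0][1] + B[1][0] = -5 + -2 = -7) = -7 (attained at k = 1)
  C[0][1] = min over k of (A[0][0] + B[0][1] = -2 + 6 = 4, A[0][1] + B[1][1] = -5 + 3 = -2) = -2 (attained at k = 1)
  C[1][0] = min over k of (A[1][0] + B[0][0] = -1 + -1 = -2, A[1][1] + B[1][0] = 0 + -2 = -2) = -2 (attained at k = 0)
  C[1][1] = min over k of (A[1][0] + B[0][1] = -1 + 6 = 5, A[1][1] + B[1][1] = 0 + 3 = 3) = 3 (attained at k = 1)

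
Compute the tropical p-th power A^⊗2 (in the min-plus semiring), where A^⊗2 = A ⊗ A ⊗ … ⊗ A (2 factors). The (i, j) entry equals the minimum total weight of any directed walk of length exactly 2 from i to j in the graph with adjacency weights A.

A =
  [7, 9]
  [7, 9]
A^⊗2 =
  [14, 16]
  [14, 16]

Each entry (A^⊗2)_ij equals the minimum over all length-2 walks i = v_0 → v_1 → … → v_2 = j of Σ_t A[v_t][v_{t+1}]. For example, for (i, j) = (0, 1) we minimise over 2 possible intermediate vertex sequences; the minimum is 16, attained along the walk 0 → 0 → 1.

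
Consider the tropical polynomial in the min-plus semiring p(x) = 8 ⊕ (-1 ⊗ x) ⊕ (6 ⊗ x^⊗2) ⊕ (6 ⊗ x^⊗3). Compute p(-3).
p(-3) = -4

A tropical monomial a ⊗ x^⊗i evaluates to a + i · x. Evaluating each term at x = -3:
  Term 0 contributes 8 + 0 · -3 = 8
  Term 1 contributes -1 + 1 · -3 = -4
  Term 2 contributes 6 + 2 · -3 = 0
  Term 3 contributes 6 + 3 · -3 = -3
p(-3) = ⊕ of these = min[8, -4, 0, -3] = -4.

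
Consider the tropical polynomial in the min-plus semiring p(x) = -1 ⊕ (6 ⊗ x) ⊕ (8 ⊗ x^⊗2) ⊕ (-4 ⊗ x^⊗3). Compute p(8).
p(8) = -1

A tropical monomial a ⊗ x^⊗i evaluates to a + i · x. Evaluating each term at x = 8:
  Term 0 contributes -1 + 0 · 8 = -1
  Term 1 contributes 6 + 1 · 8 = 14
  Term 2 contributes 8 + 2 · 8 = 24
  Term 3 contributes -4 + 3 · 8 = 20
p(8) = ⊕ of these = min[-1, 14, 24, 20] = -1.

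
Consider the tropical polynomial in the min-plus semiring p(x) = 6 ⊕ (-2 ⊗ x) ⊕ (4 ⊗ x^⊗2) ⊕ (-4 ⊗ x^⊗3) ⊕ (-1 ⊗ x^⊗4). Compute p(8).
p(8) = 6

A tropical monomial a ⊗ x^⊗i evaluates to a + i · x. Evaluating each term at x = 8:
  Term 0 contributes 6 + 0 · 8 = 6
  Term 1 contributes -2 + 1 · 8 = 6
  Term 2 contributes 4 + 2 · 8 = 20
  Term 3 contributes -4 + 3 · 8 = 20
  Term 4 contributes -1 + 4 · 8 = 31
p(8) = ⊕ of these = min[6, 6, 20, 20, 31] = 6.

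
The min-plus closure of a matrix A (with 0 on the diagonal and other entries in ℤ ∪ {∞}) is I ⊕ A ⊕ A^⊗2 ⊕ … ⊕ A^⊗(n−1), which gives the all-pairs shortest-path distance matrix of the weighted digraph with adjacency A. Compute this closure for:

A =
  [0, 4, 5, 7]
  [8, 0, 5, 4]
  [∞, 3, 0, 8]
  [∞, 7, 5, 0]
Closure =
  [0, 4, 5, 7]
  [8, 0, 5, 4]
  [11, 3, 0, 7]
  [15, 7, 5, 0]

This is the Floyd-Warshall all-pairs shortest-path computation. For each intermediate vertex k = 0, 1, …, 3, update dist[i][j] ← min(dist[i][j], dist[i][k] + dist[k][j]). The final matrix gives, for each (i, j), the minimum total weight of any directed path from i to j (possibly empty when i = j).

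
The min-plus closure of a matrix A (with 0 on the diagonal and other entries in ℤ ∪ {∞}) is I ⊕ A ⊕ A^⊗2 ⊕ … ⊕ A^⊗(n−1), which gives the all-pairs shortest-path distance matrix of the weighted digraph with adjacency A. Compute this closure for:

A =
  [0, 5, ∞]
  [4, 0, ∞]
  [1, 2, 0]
Closure =
  [0, 5, ∞]
  [4, 0, ∞]
  [1, 2, 0]

This is the Floyd-Warshall all-pairs shortest-path computation. For each intermediate vertex k = 0, 1, …, 2, update dist[i][j] ← min(dist[i][j], dist[i][k] + dist[k][j]). The final matrix gives, for each (i, j), the minimum total weight of any directed path from i to j (possibly empty when i = j).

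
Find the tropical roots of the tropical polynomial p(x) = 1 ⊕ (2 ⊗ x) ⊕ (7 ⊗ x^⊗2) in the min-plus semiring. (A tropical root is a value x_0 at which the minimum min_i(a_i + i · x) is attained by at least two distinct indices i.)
Roots: {-5, -1}

Each tropical root is a break point of the lower envelope of the lines y = a_i + i · x (there are 3 lines, with slopes 0, 1, ..., 2). Only the lines that attain the minimum somewhere contribute to roots; other lines are dominated. Here the surviving (envelope) indices are i = 2, i = 1, i = 0.
Intersections between consecutive envelope lines give the roots: for adjacent envelope indices i < j the intersection is x = (a_i − a_j) / (j − i). Reading off the sorted break points: {-5, -1}.
Verification: at each break x_0, at least two indices attain the minimum of min_i(a_i + i · x_0).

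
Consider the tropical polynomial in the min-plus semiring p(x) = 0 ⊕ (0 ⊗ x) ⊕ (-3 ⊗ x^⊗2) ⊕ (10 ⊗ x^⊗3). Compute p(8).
p(8) = 0

A tropical monomial a ⊗ x^⊗i evaluates to a + i · x. Evaluating each term at x = 8:
  Term 0 contributes 0 + 0 · 8 = 0
  Term 1 contributes 0 + 1 · 8 = 8
  Term 2 contributes -3 + 2 · 8 = 13
  Term 3 contributes 10 + 3 · 8 = 34
p(8) = ⊕ of these = min[0, 8, 13, 34] = 0.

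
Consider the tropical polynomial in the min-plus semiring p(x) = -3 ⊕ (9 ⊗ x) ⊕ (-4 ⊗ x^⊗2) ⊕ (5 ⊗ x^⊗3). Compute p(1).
p(1) = -3

A tropical monomial a ⊗ x^⊗i evaluates to a + i · x. Evaluating each term at x = 1:
  Term 0 contributes -3 + 0 · 1 = -3
  Term 1 contributes 9 + 1 · 1 = 10
  Term 2 contributes -4 + 2 · 1 = -2
  Term 3 contributes 5 + 3 · 1 = 8
p(1) = ⊕ of these = min[-3, 10, -2, 8] = -3.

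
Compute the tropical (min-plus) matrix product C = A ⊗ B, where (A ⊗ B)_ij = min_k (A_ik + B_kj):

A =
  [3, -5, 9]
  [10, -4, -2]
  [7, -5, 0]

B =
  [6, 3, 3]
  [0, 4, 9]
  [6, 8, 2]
A ⊗ B =
  [-5, -1, 4]
  [-4, 0, 0]
  [-5, -1, 2]

Apply the min-plus product entry-by-entry:
  C[0][0] = min over k of (A[0][0] + B[0][0] = 3 + 6 = 9, A[0][1] + B[1][0] = -5 + 0 = -5, A[0][2] + B[2][0] = 9 + 6 = 15) = -5 (attained at k = 1)
  C[0][1] = min over k of (A[0][0] + B[0][1] = 3 + 3 = 6, A[0][1] + B[1][1] = -5 + 4 = -1, A[0][2] + B[2][1] = 9 + 8 = 17) = -1 (attained at k = 1)
  C[0][2] = min over k of (A[0][0] + B[0][2] = 3 + 3 = 6, A[0][1] + B[1][2] = -5 + 9 = 4, A[0][2] + B[2][2] = 9 + 2 = 11) = 4 (attained at k = 1)
  C[1][0] = min over k of (A[1][0] + B[0][0] = 10 + 6 = 16, A[1][1] + B[1][0] = -4 + 0 = -4, A[1][2] + B[2][0] = -2 + 6 = 4) = -4 (attained at k = 1)
  C[1][1] = min over k of (A[1][0] + B[0][1] = 10 + 3 = 13, A[1][1] + B[1][1] = -4 + 4 = 0, A[1][2] + B[2][1] = -2 + 8 = 6) = 0 (attained at k = 1)
  C[1][2] = min over k of (A[1][0] + B[0][2] = 10 + 3 = 13, A[1][1] + B[1][2] = -4 + 9 = 5, A[1][2] + B[2][2] = -2 + 2 = 0) = 0 (attained at k = 2)
  C[2][0] = min over k of (A[2][0] + B[0][0] = 7 + 6 = 13, A[2][1] + B[1][0] = -5 + 0 = -5, A[2][2] + B[2][0] = 0 + 6 = 6) = -5 (attained at k = 1)
  C[2][1] = min over k of (A[2][0] + B[0][1] = 7 + 3 = 10, A[2][1] + B[1][1] = -5 + 4 = -1, A[2][2] + B[2][1] = 0 + 8 = 8) = -1 (attained at k = 1)
  C[2][2] = min over k of (A[2][0] + B[0][2] = 7 + 3 = 10, A[2][1] + B[1][2] = -5 + 9 = 4, A[2][2] + B[2][2] = 0 + 2 = 2) = 2 (attained at k = 2)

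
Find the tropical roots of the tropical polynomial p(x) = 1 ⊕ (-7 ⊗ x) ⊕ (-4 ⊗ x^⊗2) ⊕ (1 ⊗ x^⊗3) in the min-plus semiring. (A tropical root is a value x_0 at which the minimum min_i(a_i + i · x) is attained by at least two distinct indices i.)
Roots: {-5, -3, 8}

Each tropical root is a break point of the lower envelope of the lines y = a_i + i · x (there are 4 lines, with slopes 0, 1, ..., 3). Only the lines that attain the minimum somewhere contribute to roots; other lines are dominated. Here the surviving (envelope) indices are i = 3, i = 2, i = 1, i = 0.
Intersections between consecutive envelope lines give the roots: for adjacent envelope indices i < j the intersection is x = (a_i − a_j) / (j − i). Reading off the sorted break points: {-5, -3, 8}.
Verification: at each break x_0, at least two indices attain the minimum of min_i(a_i + i · x_0).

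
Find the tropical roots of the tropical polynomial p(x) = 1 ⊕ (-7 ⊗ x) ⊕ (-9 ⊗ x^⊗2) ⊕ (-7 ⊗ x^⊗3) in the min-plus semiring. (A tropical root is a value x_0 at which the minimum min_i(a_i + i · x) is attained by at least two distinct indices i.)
Roots: {-2, 2, 8}

Each tropical root is a break point of the lower envelope of the lines y = a_i + i · x (there are 4 lines, with slopes 0, 1, ..., 3). Only the lines that attain the minimum somewhere contribute to roots; other lines are dominated. Here the surviving (envelope) indices are i = 3, i = 2, i = 1, i = 0.
Intersections between consecutive envelope lines give the roots: for adjacent envelope indices i < j the intersection is x = (a_i − a_j) / (j − i). Reading off the sorted break points: {-2, 2, 8}.
Verification: at each break x_0, at least two indices attain the minimum of min_i(a_i + i · x_0).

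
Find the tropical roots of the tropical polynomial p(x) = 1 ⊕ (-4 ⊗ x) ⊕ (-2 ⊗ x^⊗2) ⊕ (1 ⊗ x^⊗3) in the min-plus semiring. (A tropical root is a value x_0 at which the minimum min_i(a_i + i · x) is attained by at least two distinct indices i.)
Roots: {-3, -2, 5}

Each tropical root is a break point of the lower envelope of the lines y = a_i + i · x (there are 4 lines, with slopes 0, 1, ..., 3). Only the lines that attain the minimum somewhere contribute to roots; other lines are dominated. Here the surviving (envelope) indices are i = 3, i = 2, i = 1, i = 0.
Intersections between consecutive envelope lines give the roots: for adjacent envelope indices i < j the intersection is x = (a_i − a_j) / (j − i). Reading off the sorted break points: {-3, -2, 5}.
Verification: at each break x_0, at least two indices attain the minimum of min_i(a_i + i · x_0).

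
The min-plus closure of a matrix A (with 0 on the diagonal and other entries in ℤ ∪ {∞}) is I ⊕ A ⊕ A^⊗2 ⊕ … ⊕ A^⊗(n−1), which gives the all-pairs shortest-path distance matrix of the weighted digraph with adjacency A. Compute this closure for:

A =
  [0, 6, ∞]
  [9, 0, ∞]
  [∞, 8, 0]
Closure =
  [0, 6, ∞]
  [9, 0, ∞]
  [17, 8, 0]

This is the Floyd-Warshall all-pairs shortest-path computation. For each intermediate vertex k = 0, 1, …, 2, update dist[i][j] ← min(dist[i][j], dist[i][k] + dist[k][j]). The final matrix gives, for each (i, j), the minimum total weight of any directed path from i to j (possibly empty when i = j).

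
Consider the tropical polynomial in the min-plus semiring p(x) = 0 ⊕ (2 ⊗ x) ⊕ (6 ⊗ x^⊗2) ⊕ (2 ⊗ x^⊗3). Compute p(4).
p(4) = 0

A tropical monomial a ⊗ x^⊗i evaluates to a + i · x. Evaluating each term at x = 4:
  Term 0 contributes 0 + 0 · 4 = 0
  Term 1 contributes 2 + 1 · 4 = 6
  Term 2 contributes 6 + 2 · 4 = 14
  Term 3 contributes 2 + 3 · 4 = 14
p(4) = ⊕ of these = min[0, 6, 14, 14] = 0.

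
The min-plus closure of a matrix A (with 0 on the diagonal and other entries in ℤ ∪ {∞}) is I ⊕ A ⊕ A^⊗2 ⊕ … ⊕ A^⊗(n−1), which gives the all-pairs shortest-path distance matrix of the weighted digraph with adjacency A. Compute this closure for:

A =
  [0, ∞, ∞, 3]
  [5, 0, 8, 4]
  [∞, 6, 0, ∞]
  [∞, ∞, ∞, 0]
Closure =
  [0, ∞, ∞, 3]
  [5, 0, 8, 4]
  [11, 6, 0, 10]
  [∞, ∞, ∞, 0]

This is the Floyd-Warshall all-pairs shortest-path computation. For each intermediate vertex k = 0, 1, …, 3, update dist[i][j] ← min(dist[i][j], dist[i][k] + dist[k][j]). The final matrix gives, for each (i, j), the minimum total weight of any directed path from i to j (possibly empty when i = j).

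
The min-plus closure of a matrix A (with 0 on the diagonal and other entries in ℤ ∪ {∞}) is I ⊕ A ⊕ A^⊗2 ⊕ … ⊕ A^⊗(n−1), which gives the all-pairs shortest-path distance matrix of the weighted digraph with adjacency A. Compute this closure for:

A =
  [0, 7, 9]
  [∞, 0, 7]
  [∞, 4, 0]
Closure =
  [0, 7, 9]
  [∞, 0, 7]
  [∞, 4, 0]

This is the Floyd-Warshall all-pairs shortest-path computation. For each intermediate vertex k = 0, 1, …, 2, update dist[i][j] ← min(dist[i][j], dist[i][k] + dist[k][j]). The final matrix gives, for each (i, j), the minimum total weight of any directed path from i to j (possibly empty when i = j).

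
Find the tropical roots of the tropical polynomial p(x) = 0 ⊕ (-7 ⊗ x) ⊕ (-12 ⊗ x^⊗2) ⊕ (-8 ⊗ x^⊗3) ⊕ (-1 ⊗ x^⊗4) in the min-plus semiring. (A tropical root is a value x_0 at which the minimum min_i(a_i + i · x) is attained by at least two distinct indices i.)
Roots: {-7, -4, 5, 7}

Each tropical root is a break point of the lower envelope of the lines y = a_i + i · x (there are 5 lines, with slopes 0, 1, ..., 4). Only the lines that attain the minimum somewhere contribute to roots; other lines are dominated. Here the surviving (envelope) indices are i = 4, i = 3, i = 2, i = 1, i = 0.
Intersections between consecutive envelope lines give the roots: for adjacent envelope indices i < j the intersection is x = (a_i − a_j) / (j − i). Reading off the sorted break points: {-7, -4, 5, 7}.
Verification: at each break x_0, at least two indices attain the minimum of min_i(a_i + i · x_0).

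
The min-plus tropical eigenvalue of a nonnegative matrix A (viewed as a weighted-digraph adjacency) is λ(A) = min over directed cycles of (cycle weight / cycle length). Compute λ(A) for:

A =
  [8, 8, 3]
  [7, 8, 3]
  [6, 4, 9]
λ(A) = 7/2

Enumerate directed cycles and compute their means (weight / length). Sample:
  cycle 0 → 0: weight = 8, length = 1, mean = 8/1 ≈ 8.000
  cycle 1 → 1: weight = 8, length = 1, mean = 8/1 ≈ 8.000
  cycle 2 → 2: weight = 9, length = 1, mean = 9/1 ≈ 9.000
  cycle 0 → 1 → 0: weight = 15, length = 2, mean = 15/2 ≈ 7.500
  cycle 0 → 2 → 0: weight = 9, length = 2, mean = 9/2 ≈ 4.500
  cycle 1 → 0 → 1: weight = 15, length = 2, mean = 15/2 ≈ 7.500
Minimum mean = 3.500, attained e.g. along the cycle 1 → 2 → 1 with weight 7 and length 2. So λ(A) = 7/2 = 7/2.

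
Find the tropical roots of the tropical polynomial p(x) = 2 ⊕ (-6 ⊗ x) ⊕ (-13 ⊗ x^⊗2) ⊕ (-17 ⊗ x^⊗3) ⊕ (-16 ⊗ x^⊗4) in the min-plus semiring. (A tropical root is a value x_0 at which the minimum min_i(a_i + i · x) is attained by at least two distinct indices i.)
Roots: {-1, 4, 7, 8}

Each tropical root is a break point of the lower envelope of the lines y = a_i + i · x (there are 5 lines, with slopes 0, 1, ..., 4). Only the lines that attain the minimum somewhere contribute to roots; other lines are dominated. Here the surviving (envelope) indices are i = 4, i = 3, i = 2, i = 1, i = 0.
Intersections between consecutive envelope lines give the roots: for adjacent envelope indices i < j the intersection is x = (a_i − a_j) / (j − i). Reading off the sorted break points: {-1, 4, 7, 8}.
Verification: at each break x_0, at least two indices attain the minimum of min_i(a_i + i · x_0).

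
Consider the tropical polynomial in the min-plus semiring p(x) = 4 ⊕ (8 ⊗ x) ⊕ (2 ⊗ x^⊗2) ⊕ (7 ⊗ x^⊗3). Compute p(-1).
p(-1) = 0

A tropical monomial a ⊗ x^⊗i evaluates to a + i · x. Evaluating each term at x = -1:
  Term 0 contributes 4 + 0 · -1 = 4
  Term 1 contributes 8 + 1 · -1 = 7
  Term 2 contributes 2 + 2 · -1 = 0
  Term 3 contributes 7 + 3 · -1 = 4
p(-1) = ⊕ of these = min[4, 7, 0, 4] = 0.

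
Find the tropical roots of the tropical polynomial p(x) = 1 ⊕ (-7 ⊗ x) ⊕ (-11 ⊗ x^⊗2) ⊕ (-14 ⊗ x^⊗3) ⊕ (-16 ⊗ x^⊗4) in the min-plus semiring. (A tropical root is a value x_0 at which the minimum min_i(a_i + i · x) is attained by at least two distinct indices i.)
Roots: {2, 3, 4, 8}

Each tropical root is a break point of the lower envelope of the lines y = a_i + i · x (there are 5 lines, with slopes 0, 1, ..., 4). Only the lines that attain the minimum somewhere contribute to roots; other lines are dominated. Here the surviving (envelope) indices are i = 4, i = 3, i = 2, i = 1, i = 0.
Intersections between consecutive envelope lines give the roots: for adjacent envelope indices i < j the intersection is x = (a_i − a_j) / (j − i). Reading off the sorted break points: {2, 3, 4, 8}.
Verification: at each break x_0, at least two indices attain the minimum of min_i(a_i + i · x_0).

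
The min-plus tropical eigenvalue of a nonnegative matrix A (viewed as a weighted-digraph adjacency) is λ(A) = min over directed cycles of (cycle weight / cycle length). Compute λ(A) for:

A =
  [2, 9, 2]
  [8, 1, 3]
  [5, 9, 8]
λ(A) = 1

Enumerate directed cycles and compute their means (weight / length). Sample:
  cycle 0 → 0: weight = 2, length = 1, mean = 2/1 ≈ 2.000
  cycle 1 → 1: weight = 1, length = 1, mean = 1/1 ≈ 1.000
  cycle 2 → 2: weight = 8, length = 1, mean = 8/1 ≈ 8.000
  cycle 0 → 1 → 0: weight = 17, length = 2, mean = 17/2 ≈ 8.500
  cycle 0 → 2 → 0: weight = 7, length = 2, mean = 7/2 ≈ 3.500
  cycle 1 → 0 → 1: weight = 17, length = 2, mean = 17/2 ≈ 8.500
Minimum mean = 1.000, attained e.g. along the cycle 1 → 1 with weight 1 and length 1. So λ(A) = 1/1 = 1.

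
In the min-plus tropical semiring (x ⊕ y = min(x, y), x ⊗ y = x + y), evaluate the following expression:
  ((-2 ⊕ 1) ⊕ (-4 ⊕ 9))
((-2 ⊕ 1) ⊕ (-4 ⊕ 9)) = -4

Expand innermost to outermost. Recall ⊕ takes the minimum of its arguments and ⊗ takes their sum. Working out the expression ((-2 ⊕ 1) ⊕ (-4 ⊕ 9)) gives -4.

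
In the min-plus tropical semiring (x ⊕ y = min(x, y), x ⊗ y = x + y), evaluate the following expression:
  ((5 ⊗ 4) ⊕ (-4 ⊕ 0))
((5 ⊗ 4) ⊕ (-4 ⊕ 0)) = -4

Expand innermost to outermost. Recall ⊕ takes the minimum of its arguments and ⊗ takes their sum. Working out the expression ((5 ⊗ 4) ⊕ (-4 ⊕ 0)) gives -4.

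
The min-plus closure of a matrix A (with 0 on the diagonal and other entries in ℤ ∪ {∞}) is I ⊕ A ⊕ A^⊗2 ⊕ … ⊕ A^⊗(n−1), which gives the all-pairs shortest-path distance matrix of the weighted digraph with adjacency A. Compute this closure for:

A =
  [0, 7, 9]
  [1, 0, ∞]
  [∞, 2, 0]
Closure =
  [0, 7, 9]
  [1, 0, 10]
  [3, 2, 0]

This is the Floyd-Warshall all-pairs shortest-path computation. For each intermediate vertex k = 0, 1, …, 2, update dist[i][j] ← min(dist[i][j], dist[i][k] + dist[k][j]). The final matrix gives, for each (i, j), the minimum total weight of any directed path from i to j (possibly empty when i = j).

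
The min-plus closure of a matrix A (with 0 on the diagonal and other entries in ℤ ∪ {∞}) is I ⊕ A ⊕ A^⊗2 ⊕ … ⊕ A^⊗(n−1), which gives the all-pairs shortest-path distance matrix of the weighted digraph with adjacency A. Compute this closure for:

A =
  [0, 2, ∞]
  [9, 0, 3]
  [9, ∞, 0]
Closure =
  [0, 2, 5]
  [9, 0, 3]
  [9, 11, 0]

This is the Floyd-Warshall all-pairs shortest-path computation. For each intermediate vertex k = 0, 1, …, 2, update dist[i][j] ← min(dist[i][j], dist[i][k] + dist[k][j]). The final matrix gives, for each (i, j), the minimum total weight of any directed path from i to j (possibly empty when i = j).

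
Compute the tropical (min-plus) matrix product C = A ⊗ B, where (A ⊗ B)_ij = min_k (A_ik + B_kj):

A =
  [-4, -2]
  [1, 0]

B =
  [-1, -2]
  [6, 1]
A ⊗ B =
  [-5, -6]
  [0, -1]

Apply the min-plus product entry-by-entry:
  C[0][0] = min over k of (A[0][0] + B[0][0] = -4 + -1 = -5, A[0][1] + B[1][0] = -2 + 6 = 4) = -5 (attained at k = 0)
  C[0][1] = min over k of (A[0][0] + B[0][1] = -4 + -2 = -6, A[0][1] + B[1][1] = -2 + 1 = -1) = -6 (attained at k = 0)
  C[1][0] = min over k of (A[1][0] + B[0][0] = 1 + -1 = 0, A[1][1] + B[1][0] = 0 + 6 = 6) = 0 (attained at k = 0)
  C[1][1] = min over k of (A[1][0] + B[0][1] = 1 + -2 = -1, A[1][1] + B[1][1] = 0 + 1 = 1) = -1 (attained at k = 0)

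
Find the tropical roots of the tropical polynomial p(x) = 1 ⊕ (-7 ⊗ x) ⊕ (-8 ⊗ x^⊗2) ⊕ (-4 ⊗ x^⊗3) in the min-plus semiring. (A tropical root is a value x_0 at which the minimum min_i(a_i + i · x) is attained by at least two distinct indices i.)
Roots: {-4, 1, 8}

Each tropical root is a break point of the lower envelope of the lines y = a_i + i · x (there are 4 lines, with slopes 0, 1, ..., 3). Only the lines that attain the minimum somewhere contribute to roots; other lines are dominated. Here the surviving (envelope) indices are i = 3, i = 2, i = 1, i = 0.
Intersections between consecutive envelope lines give the roots: for adjacent envelope indices i < j the intersection is x = (a_i − a_j) / (j − i). Reading off the sorted break points: {-4, 1, 8}.
Verification: at each break x_0, at least two indices attain the minimum of min_i(a_i + i · x_0).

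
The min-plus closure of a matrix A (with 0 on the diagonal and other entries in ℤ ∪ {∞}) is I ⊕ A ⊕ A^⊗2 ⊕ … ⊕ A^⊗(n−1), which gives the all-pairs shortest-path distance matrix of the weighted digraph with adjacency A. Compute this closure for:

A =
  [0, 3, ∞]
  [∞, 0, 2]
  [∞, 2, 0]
Closure =
  [0, 3, 5]
  [∞, 0, 2]
  [∞, 2, 0]

This is the Floyd-Warshall all-pairs shortest-path computation. For each intermediate vertex k = 0, 1, …, 2, update dist[i][j] ← min(dist[i][j], dist[i][k] + dist[k][j]). The final matrix gives, for each (i, j), the minimum total weight of any directed path from i to j (possibly empty when i = j).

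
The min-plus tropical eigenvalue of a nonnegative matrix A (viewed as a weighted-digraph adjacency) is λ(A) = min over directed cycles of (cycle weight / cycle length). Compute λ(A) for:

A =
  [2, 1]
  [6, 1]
λ(A) = 1

Enumerate directed cycles and compute their means (weight / length). Sample:
  cycle 0 → 0: weight = 2, length = 1, mean = 2/1 ≈ 2.000
  cycle 1 → 1: weight = 1, length = 1, mean = 1/1 ≈ 1.000
  cycle 0 → 1 → 0: weight = 7, length = 2, mean = 7/2 ≈ 3.500
  cycle 1 → 0 → 1: weight = 7, length = 2, mean = 7/2 ≈ 3.500
Minimum mean = 1.000, attained e.g. along the cycle 1 → 1 with weight 1 and length 1. So λ(A) = 1/1 = 1.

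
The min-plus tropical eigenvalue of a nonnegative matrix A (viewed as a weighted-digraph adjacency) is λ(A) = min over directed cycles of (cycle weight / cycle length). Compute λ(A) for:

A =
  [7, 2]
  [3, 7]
λ(A) = 5/2

Enumerate directed cycles and compute their means (weight / length). Sample:
  cycle 0 → 0: weight = 7, length = 1, mean = 7/1 ≈ 7.000
  cycle 1 → 1: weight = 7, length = 1, mean = 7/1 ≈ 7.000
  cycle 0 → 1 → 0: weight = 5, length = 2, mean = 5/2 ≈ 2.500
  cycle 1 → 0 → 1: weight = 5, length = 2, mean = 5/2 ≈ 2.500
Minimum mean = 2.500, attained e.g. along the cycle 0 → 1 → 0 with weight 5 and length 2. So λ(A) = 5/2 = 5/2.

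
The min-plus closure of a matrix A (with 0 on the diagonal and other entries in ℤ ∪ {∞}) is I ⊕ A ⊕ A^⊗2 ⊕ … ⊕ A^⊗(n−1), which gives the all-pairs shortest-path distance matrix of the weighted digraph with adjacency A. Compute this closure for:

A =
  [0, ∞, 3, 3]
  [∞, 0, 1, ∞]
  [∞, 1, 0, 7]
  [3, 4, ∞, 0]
Closure =
  [0, 4, 3, 3]
  [11, 0, 1, 8]
  [10, 1, 0, 7]
  [3, 4, 5, 0]

This is the Floyd-Warshall all-pairs shortest-path computation. For each intermediate vertex k = 0, 1, …, 3, update dist[i][j] ← min(dist[i][j], dist[i][k] + dist[k][j]). The final matrix gives, for each (i, j), the minimum total weight of any directed path from i to j (possibly empty when i = j).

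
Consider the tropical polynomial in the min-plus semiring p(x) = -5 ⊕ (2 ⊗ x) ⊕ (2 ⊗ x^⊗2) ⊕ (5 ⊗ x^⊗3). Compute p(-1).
p(-1) = -5

A tropical monomial a ⊗ x^⊗i evaluates to a + i · x. Evaluating each term at x = -1:
  Term 0 contributes -5 + 0 · -1 = -5
  Term 1 contributes 2 + 1 · -1 = 1
  Term 2 contributes 2 + 2 · -1 = 0
  Term 3 contributes 5 + 3 · -1 = 2
p(-1) = ⊕ of these = min[-5, 1, 0, 2] = -5.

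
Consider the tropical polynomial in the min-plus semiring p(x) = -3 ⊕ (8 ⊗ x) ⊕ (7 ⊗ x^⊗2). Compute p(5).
p(5) = -3

A tropical monomial a ⊗ x^⊗i evaluates to a + i · x. Evaluating each term at x = 5:
  Term 0 contributes -3 + 0 · 5 = -3
  Term 1 contributes 8 + 1 · 5 = 13
  Term 2 contributes 7 + 2 · 5 = 17
p(5) = ⊕ of these = min[-3, 13, 17] = -3.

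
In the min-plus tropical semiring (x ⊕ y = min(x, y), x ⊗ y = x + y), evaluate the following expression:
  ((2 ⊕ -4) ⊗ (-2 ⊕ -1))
((2 ⊕ -4) ⊗ (-2 ⊕ -1)) = -6

Expand innermost to outermost. Recall ⊕ takes the minimum of its arguments and ⊗ takes their sum. Working out the expression ((2 ⊕ -4) ⊗ (-2 ⊕ -1)) gives -6.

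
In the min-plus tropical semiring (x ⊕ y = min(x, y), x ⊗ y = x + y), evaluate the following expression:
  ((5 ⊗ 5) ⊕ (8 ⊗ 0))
((5 ⊗ 5) ⊕ (8 ⊗ 0)) = 8

Expand innermost to outermost. Recall ⊕ takes the minimum of its arguments and ⊗ takes their sum. Working out the expression ((5 ⊗ 5) ⊕ (8 ⊗ 0)) gives 8.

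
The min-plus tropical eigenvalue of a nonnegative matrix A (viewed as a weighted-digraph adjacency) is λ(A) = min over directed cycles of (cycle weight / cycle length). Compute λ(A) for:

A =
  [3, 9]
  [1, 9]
λ(A) = 3

Enumerate directed cycles and compute their means (weight / length). Sample:
  cycle 0 → 0: weight = 3, length = 1, mean = 3/1 ≈ 3.000
  cycle 1 → 1: weight = 9, length = 1, mean = 9/1 ≈ 9.000
  cycle 0 → 1 → 0: weight = 10, length = 2, mean = 10/2 ≈ 5.000
  cycle 1 → 0 → 1: weight = 10, length = 2, mean = 10/2 ≈ 5.000
Minimum mean = 3.000, attained e.g. along the cycle 0 → 0 with weight 3 and length 1. So λ(A) = 3/1 = 3.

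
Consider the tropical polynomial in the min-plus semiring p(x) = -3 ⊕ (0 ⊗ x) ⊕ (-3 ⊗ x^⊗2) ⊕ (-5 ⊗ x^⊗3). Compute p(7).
p(7) = -3

A tropical monomial a ⊗ x^⊗i evaluates to a + i · x. Evaluating each term at x = 7:
  Term 0 contributes -3 + 0 · 7 = -3
  Term 1 contributes 0 + 1 · 7 = 7
  Term 2 contributes -3 + 2 · 7 = 11
  Term 3 contributes -5 + 3 · 7 = 16
p(7) = ⊕ of these = min[-3, 7, 11, 16] = -3.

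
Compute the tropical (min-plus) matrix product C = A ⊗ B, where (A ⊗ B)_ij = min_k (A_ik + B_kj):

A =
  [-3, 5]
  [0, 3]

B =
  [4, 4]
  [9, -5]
A ⊗ B =
  [1, 0]
  [4, -2]

Apply the min-plus product entry-by-entry:
  C[0][0] = min over k of (A[0][0] + B[0][0] = -3 + 4 = 1, A[0][1] + B[1][0] = 5 + 9 = 14) = 1 (attained at k = 0)
  C[0][1] = min over k of (A[0][0] + B[0][1] = -3 + 4 = 1, A[0][1] + B[1][1] = 5 + -5 = 0) = 0 (attained at k = 1)
  C[1][0] = min over k of (A[1][0] + B[0][0] = 0 + 4 = 4, A[1][1] + B[1][0] = 3 + 9 = 12) = 4 (attained at k = 0)
  C[1][1] = min over k of (A[1][0] + B[0][1] = 0 + 4 = 4, A[1][1] + B[1][1] = 3 + -5 = -2) = -2 (attained at k = 1)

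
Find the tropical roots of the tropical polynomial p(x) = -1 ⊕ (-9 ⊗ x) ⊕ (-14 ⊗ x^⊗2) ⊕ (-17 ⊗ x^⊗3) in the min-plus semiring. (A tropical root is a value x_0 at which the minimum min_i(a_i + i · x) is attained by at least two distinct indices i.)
Roots: {3, 5, 8}

Each tropical root is a break point of the lower envelope of the lines y = a_i + i · x (there are 4 lines, with slopes 0, 1, ..., 3). Only the lines that attain the minimum somewhere contribute to roots; other lines are dominated. Here the surviving (envelope) indices are i = 3, i = 2, i = 1, i = 0.
Intersections between consecutive envelope lines give the roots: for adjacent envelope indices i < j the intersection is x = (a_i − a_j) / (j − i). Reading off the sorted break points: {3, 5, 8}.
Verification: at each break x_0, at least two indices attain the minimum of min_i(a_i + i · x_0).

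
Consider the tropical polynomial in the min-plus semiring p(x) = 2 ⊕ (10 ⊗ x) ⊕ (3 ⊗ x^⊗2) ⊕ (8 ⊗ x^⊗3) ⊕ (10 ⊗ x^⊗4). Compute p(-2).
p(-2) = -1

A tropical monomial a ⊗ x^⊗i evaluates to a + i · x. Evaluating each term at x = -2:
  Term 0 contributes 2 + 0 · -2 = 2
  Term 1 contributes 10 + 1 · -2 = 8
  Term 2 contributes 3 + 2 · -2 = -1
  Term 3 contributes 8 + 3 · -2 = 2
  Term 4 contributes 10 + 4 · -2 = 2
p(-2) = ⊕ of these = min[2, 8, -1, 2, 2] = -1.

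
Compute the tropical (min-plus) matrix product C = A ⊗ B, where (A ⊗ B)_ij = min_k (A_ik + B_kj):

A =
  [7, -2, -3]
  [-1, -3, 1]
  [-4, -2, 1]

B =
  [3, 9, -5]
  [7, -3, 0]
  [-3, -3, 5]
A ⊗ B =
  [-6, -6, -2]
  [-2, -6, -6]
  [-2, -5, -9]

Apply the min-plus product entry-by-entry:
  C[0][0] = min over k of (A[0][0] + B[0][0] = 7 + 3 = 10, A[0][1] + B[1][0] = -2 + 7 = 5, A[0][2] + B[2][0] = -3 + -3 = -6) = -6 (attained at k = 2)
  C[0][1] = min over k of (A[0][0] + B[0][1] = 7 + 9 = 16, A[0][1] + B[1][1] = -2 + -3 = -5, A[0][2] + B[2][1] = -3 + -3 = -6) = -6 (attained at k = 2)
  C[0][2] = min over k of (A[0][0] + B[0][2] = 7 + -5 = 2, A[0][1] + B[1][2] = -2 + 0 = -2, A[0][2] + B[2][2] = -3 + 5 = 2) = -2 (attained at k = 1)
  C[1][0] = min over k of (A[1][0] + B[0][0] = -1 + 3 = 2, A[1][1] + B[1][0] = -3 + 7 = 4, A[1][2] + B[2][0] = 1 + -3 = -2) = -2 (attained at k = 2)
  C[1][1] = min over k of (A[1][0] + B[0][1] = -1 + 9 = 8, A[1][1] + B[1][1] = -3 + -3 = -6, A[1][2] + B[2][1] = 1 + -3 = -2) = -6 (attained at k = 1)
  C[1][2] = min over k of (A[1][0] + B[0][2] = -1 + -5 = -6, A[1][1] + B[1][2] = -3 + 0 = -3, A[1][2] + B[2][2] = 1 + 5 = 6) = -6 (attained at k = 0)
  C[2][0] = min over k of (A[2][0] + B[0][0] = -4 + 3 = -1, A[2][1] + B[1][0] = -2 + 7 = 5, A[2][2] + B[2][0] = 1 + -3 = -2) = -2 (attained at k = 2)
  C[2][1] = min over k of (A[2][0] + B[0][1] = -4 + 9 = 5, A[2][1] + B[1][1] = -2 + -3 = -5, A[2][2] + B[2][1] = 1 + -3 = -2) = -5 (attained at k = 1)
  C[2][2] = min over k of (A[2][0] + B[0][2] = -4 + -5 = -9, A[2][1] + B[1][2] = -2 + 0 = -2, A[2][2] + B[2][2] = 1 + 5 = 6) = -9 (attained at k = 0)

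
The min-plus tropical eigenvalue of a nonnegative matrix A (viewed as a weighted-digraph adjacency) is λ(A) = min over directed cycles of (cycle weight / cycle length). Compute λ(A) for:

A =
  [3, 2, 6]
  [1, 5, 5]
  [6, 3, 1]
λ(A) = 1

Enumerate directed cycles and compute their means (weight / length). Sample:
  cycle 0 → 0: weight = 3, length = 1, mean = 3/1 ≈ 3.000
  cycle 1 → 1: weight = 5, length = 1, mean = 5/1 ≈ 5.000
  cycle 2 → 2: weight = 1, length = 1, mean = 1/1 ≈ 1.000
  cycle 0 → 1 → 0: weight = 3, length = 2, mean = 3/2 ≈ 1.500
  cycle 0 → 2 → 0: weight = 12, length = 2, mean = 12/2 ≈ 6.000
  cycle 1 → 0 → 1: weight = 3, length = 2, mean = 3/2 ≈ 1.500
Minimum mean = 1.000, attained e.g. along the cycle 2 → 2 with weight 1 and length 1. So λ(A) = 1/1 = 1.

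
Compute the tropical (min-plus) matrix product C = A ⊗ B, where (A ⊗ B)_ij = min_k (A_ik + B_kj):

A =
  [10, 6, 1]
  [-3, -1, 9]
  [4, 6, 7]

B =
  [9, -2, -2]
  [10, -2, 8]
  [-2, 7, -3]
A ⊗ B =
  [-1, 4, -2]
  [6, -5, -5]
  [5, 2, 2]

Apply the min-plus product entry-by-entry:
  C[0][0] = min over k of (A[0][0] + B[0][0] = 10 + 9 = 19, A[0][1] + B[1][0] = 6 + 10 = 16, A[0][2] + B[2][0] = 1 + -2 = -1) = -1 (attained at k = 2)
  C[0][1] = min over k of (A[0][0] + B[0][1] = 10 + -2 = 8, A[0][1] + B[1][1] = 6 + -2 = 4, A[0][2] + B[2][1] = 1 + 7 = 8) = 4 (attained at k = 1)
  C[0][2] = min over k of (A[0][0] + B[0][2] = 10 + -2 = 8, A[0][1] + B[1][2] = 6 + 8 = 14, A[0][2] + B[2][2] = 1 + -3 = -2) = -2 (attained at k = 2)
  C[1][0] = min over k of (A[1][0] + B[0][0] = -3 + 9 = 6, A[1][1] + B[1][0] = -1 + 10 = 9, A[1][2] + B[2][0] = 9 + -2 = 7) = 6 (attained at k = 0)
  C[1][1] = min over k of (A[1][0] + B[0][1] = -3 + -2 = -5, A[1][1] + B[1][1] = -1 + -2 = -3, A[1][2] + B[2][1] = 9 + 7 = 16) = -5 (attained at k = 0)
  C[1][2] = min over k of (A[1][0] + B[0][2] = -3 + -2 = -5, A[1][1] + B[1][2] = -1 + 8 = 7, A[1][2] + B[2][2] = 9 + -3 = 6) = -5 (attained at k = 0)
  C[2][0] = min over k of (A[2][0] + B[0][0] = 4 + 9 = 13, A[2][1] + B[1][0] = 6 + 10 = 16, A[2][2] + B[2][0] = 7 + -2 = 5) = 5 (attained at k = 2)
  C[2][1] = min over k of (A[2][0] + B[0][1] = 4 + -2 = 2, A[2][1] + B[1][1] = 6 + -2 = 4, A[2][2] + B[2][1] = 7 + 7 = 14) = 2 (attained at k = 0)
  C[2][2] = min over k of (A[2][0] + B[0][2] = 4 + -2 = 2, A[2][1] + B[1][2] = 6 + 8 = 14, A[2][2] + B[2][2] = 7 + -3 = 4) = 2 (attained at k = 0)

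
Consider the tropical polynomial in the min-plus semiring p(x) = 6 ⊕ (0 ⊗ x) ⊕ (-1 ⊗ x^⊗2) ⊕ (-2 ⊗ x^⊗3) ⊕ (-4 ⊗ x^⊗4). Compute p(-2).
p(-2) = -12

A tropical monomial a ⊗ x^⊗i evaluates to a + i · x. Evaluating each term at x = -2:
  Term 0 contributes 6 + 0 · -2 = 6
  Term 1 contributes 0 + 1 · -2 = -2
  Term 2 contributes -1 + 2 · -2 = -5
  Term 3 contributes -2 + 3 · -2 = -8
  Term 4 contributes -4 + 4 · -2 = -12
p(-2) = ⊕ of these = min[6, -2, -5, -8, -12] = -12.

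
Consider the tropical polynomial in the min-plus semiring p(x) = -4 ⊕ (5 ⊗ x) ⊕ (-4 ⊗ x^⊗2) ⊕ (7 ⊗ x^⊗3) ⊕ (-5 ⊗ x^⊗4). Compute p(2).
p(2) = -4

A tropical monomial a ⊗ x^⊗i evaluates to a + i · x. Evaluating each term at x = 2:
  Term 0 contributes -4 + 0 · 2 = -4
  Term 1 contributes 5 + 1 · 2 = 7
  Term 2 contributes -4 + 2 · 2 = 0
  Term 3 contributes 7 + 3 · 2 = 13
  Term 4 contributes -5 + 4 · 2 = 3
p(2) = ⊕ of these = min[-4, 7, 0, 13, 3] = -4.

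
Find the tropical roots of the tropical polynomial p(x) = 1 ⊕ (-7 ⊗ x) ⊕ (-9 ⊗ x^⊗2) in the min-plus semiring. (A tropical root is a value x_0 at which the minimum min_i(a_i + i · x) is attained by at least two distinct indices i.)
Roots: {2, 8}

Each tropical root is a break point of the lower envelope of the lines y = a_i + i · x (there are 3 lines, with slopes 0, 1, ..., 2). Only the lines that attain the minimum somewhere contribute to roots; other lines are dominated. Here the surviving (envelope) indices are i = 2, i = 1, i = 0.
Intersections between consecutive envelope lines give the roots: for adjacent envelope indices i < j the intersection is x = (a_i − a_j) / (j − i). Reading off the sorted break points: {2, 8}.
Verification: at each break x_0, at least two indices attain the minimum of min_i(a_i + i · x_0).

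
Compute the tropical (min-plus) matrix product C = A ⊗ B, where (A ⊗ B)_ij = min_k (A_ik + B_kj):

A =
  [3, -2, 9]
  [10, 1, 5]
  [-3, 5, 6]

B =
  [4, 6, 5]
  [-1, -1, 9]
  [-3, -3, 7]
A ⊗ B =
  [-3, -3, 7]
  [0, 0, 10]
  [1, 3, 2]

Apply the min-plus product entry-by-entry:
  C[0][0] = min over k of (A[0][0] + B[0][0] = 3 + 4 = 7, A[0][1] + B[1][0] = -2 + -1 = -3, A[0][2] + B[2][0] = 9 + -3 = 6) = -3 (attained at k = 1)
  C[0][1] = min over k of (A[0][0] + B[0][1] = 3 + 6 = 9, A[0][1] + B[1][1] = -2 + -1 = -3, A[0][2] + B[2][1] = 9 + -3 = 6) = -3 (attained at k = 1)
  C[0][2] = min over k of (A[0][0] + B[0][2] = 3 + 5 = 8, A[0][1] + B[1][2] = -2 + 9 = 7, A[0][2] + B[2][2] = 9 + 7 = 16) = 7 (attained at k = 1)
  C[1][0] = min over k of (A[1][0] + B[0][0] = 10 + 4 = 14, A[1][1] + B[1][0] = 1 + -1 = 0, A[1][2] + B[2][0] = 5 + -3 = 2) = 0 (attained at k = 1)
  C[1][1] = min over k of (A[1][0] + B[0][1] = 10 + 6 = 16, A[1][1] + B[1][1] = 1 + -1 = 0, A[1][2] + B[2][1] = 5 + -3 = 2) = 0 (attained at k = 1)
  C[1][2] = min over k of (A[1][0] + B[0][2] = 10 + 5 = 15, A[1][1] + B[1][2] = 1 + 9 = 10, A[1][2] + B[2][2] = 5 + 7 = 12) = 10 (attained at k = 1)
  C[2][0] = min over k of (A[2][0] + B[0][0] = -3 + 4 = 1, A[2][1] + B[1][0] = 5 + -1 = 4, A[2][2] + B[2][0] = 6 + -3 = 3) = 1 (attained at k = 0)
  C[2][1] = min over k of (A[2][0] + B[0][1] = -3 + 6 = 3, A[2][1] + B[1][1] = 5 + -1 = 4, A[2][2] + B[2][1] = 6 + -3 = 3) = 3 (attained at k = 0)
  C[2][2] = min over k of (A[2][0] + B[0][2] = -3 + 5 = 2, A[2][1] + B[1][2] = 5 + 9 = 14, A[2][2] + B[2][2] = 6 + 7 = 13) = 2 (attained at k = 0)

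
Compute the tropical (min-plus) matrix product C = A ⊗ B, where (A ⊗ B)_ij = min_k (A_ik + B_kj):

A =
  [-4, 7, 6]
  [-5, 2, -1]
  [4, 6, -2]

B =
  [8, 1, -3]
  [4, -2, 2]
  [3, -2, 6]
A ⊗ B =
  [4, -3, -7]
  [2, -4, -8]
  [1, -4, 1]

Apply the min-plus product entry-by-entry:
  C[0][0] = min over k of (A[0][0] + B[0][0] = -4 + 8 = 4, A[0][1] + B[1][0] = 7 + 4 = 11, A[0][2] + B[2][0] = 6 + 3 = 9) = 4 (attained at k = 0)
  C[0][1] = min over k of (A[0][0] + B[0][1] = -4 + 1 = -3, A[0][1] + B[1][1] = 7 + -2 = 5, A[0][2] + B[2][1] = 6 + -2 = 4) = -3 (attained at k = 0)
  C[0][2] = min over k of (A[0][0] + B[0][2] = -4 + -3 = -7, A[0][1] + B[1][2] = 7 + 2 = 9, A[0][2] + B[2][2] = 6 + 6 = 12) = -7 (attained at k = 0)
  C[1][0] = min over k of (A[1][0] + B[0][0] = -5 + 8 = 3, A[1][1] + B[1][0] = 2 + 4 = 6, A[1][2] + B[2][0] = -1 + 3 = 2) = 2 (attained at k = 2)
  C[1][1] = min over k of (A[1][0] + B[0][1] = -5 + 1 = -4, A[1][1] + B[1][1] = 2 + -2 = 0, A[1][2] + B[2][1] = -1 + -2 = -3) = -4 (attained at k = 0)
  C[1][2] = min over k of (A[1][0] + B[0][2] = -5 + -3 = -8, A[1][1] + B[1][2] = 2 + 2 = 4, A[1][2] + B[2][2] = -1 + 6 = 5) = -8 (attained at k = 0)
  C[2][0] = min over k of (A[2][0] + B[0][0] = 4 + 8 = 12, A[2][1] + B[1][0] = 6 + 4 = 10, A[2][2] + B[2][0] = -2 + 3 = 1) = 1 (attained at k = 2)
  C[2][1] = min over k of (A[2][0] + B[0][1] = 4 + 1 = 5, A[2][1] + B[1][1] = 6 + -2 = 4, A[2][2] + B[2][1] = -2 + -2 = -4) = -4 (attained at k = 2)
  C[2][2] = min over k of (A[2][0] + B[0][2] = 4 + -3 = 1, A[2][1] + B[1][2] = 6 + 2 = 8, A[2][2] + B[2][2] = -2 + 6 = 4) = 1 (attained at k = 0)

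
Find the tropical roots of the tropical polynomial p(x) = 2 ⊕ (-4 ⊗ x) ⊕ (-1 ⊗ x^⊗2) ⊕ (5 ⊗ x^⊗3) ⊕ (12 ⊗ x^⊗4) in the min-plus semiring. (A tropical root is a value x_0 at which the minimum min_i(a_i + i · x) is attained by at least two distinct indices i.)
Roots: {-7, -6, -3, 6}

Each tropical root is a break point of the lower envelope of the lines y = a_i + i · x (there are 5 lines, with slopes 0, 1, ..., 4). Only the lines that attain the minimum somewhere contribute to roots; other lines are dominated. Here the surviving (envelope) indices are i = 4, i = 3, i = 2, i = 1, i = 0.
Intersections between consecutive envelope lines give the roots: for adjacent envelope indices i < j the intersection is x = (a_i − a_j) / (j − i). Reading off the sorted break points: {-7, -6, -3, 6}.
Verification: at each break x_0, at least two indices attain the minimum of min_i(a_i + i · x_0).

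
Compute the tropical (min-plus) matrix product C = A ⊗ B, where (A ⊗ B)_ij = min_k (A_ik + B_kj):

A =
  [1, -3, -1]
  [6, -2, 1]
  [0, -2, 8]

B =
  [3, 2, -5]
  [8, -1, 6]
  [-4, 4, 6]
A ⊗ B =
  [-5, -4, -4]
  [-3, -3, 1]
  [3, -3, -5]

Apply the min-plus product entry-by-entry:
  C[0][0] = min over k of (A[0][0] + B[0][0] = 1 + 3 = 4, A[0][1] + B[1][0] = -3 + 8 = 5, A[0][2] + B[2][0] = -1 + -4 = -5) = -5 (attained at k = 2)
  C[0][1] = min over k of (A[0][0] + B[0][1] = 1 + 2 = 3, A[0][1] + B[1][1] = -3 + -1 = -4, A[0][2] + B[2][1] = -1 + 4 = 3) = -4 (attained at k = 1)
  C[0][2] = min over k of (A[0][0] + B[0][2] = 1 + -5 = -4, A[0][1] + B[1][2] = -3 + 6 = 3, A[0][2] + B[2][2] = -1 + 6 = 5) = -4 (attained at k = 0)
  C[1][0] = min over k of (A[1][0] + B[0][0] = 6 + 3 = 9, A[1][1] + B[1][0] = -2 + 8 = 6, A[1][2] + B[2][0] = 1 + -4 = -3) = -3 (attained at k = 2)
  C[1][1] = min over k of (A[1][0] + B[0][1] = 6 + 2 = 8, A[1][1] + B[1][1] = -2 + -1 = -3, A[1][2] + B[2][1] = 1 + 4 = 5) = -3 (attained at k = 1)
  C[1][2] = min over k of (A[1][0] + B[0][2] = 6 + -5 = 1, A[1][1] + B[1][2] = -2 + 6 = 4, A[1][2] + B[2][2] = 1 + 6 = 7) = 1 (attained at k = 0)
  C[2][0] = min over k of (A[2][0] + B[0][0] = 0 + 3 = 3, A[2][1] + B[1][0] = -2 + 8 = 6, A[2][2] + B[2][0] = 8 + -4 = 4) = 3 (attained at k = 0)
  C[2][1] = min over k of (A[2][0] + B[0][1] = 0 + 2 = 2, A[2][1] + B[1][1] = -2 + -1 = -3, A[2][2] + B[2][1] = 8 + 4 = 12) = -3 (attained at k = 1)
  C[2][2] = min over k of (A[2][0] + B[0][2] = 0 + -5 = -5, A[2][1] + B[1][2] = -2 + 6 = 4, A[2][2] + B[2][2] = 8 + 6 = 14) = -5 (attained at k = 0)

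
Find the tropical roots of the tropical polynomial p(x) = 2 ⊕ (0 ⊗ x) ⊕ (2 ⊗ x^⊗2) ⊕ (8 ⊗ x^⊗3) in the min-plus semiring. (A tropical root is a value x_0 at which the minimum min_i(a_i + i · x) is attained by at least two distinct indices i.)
Roots: {-6, -2, 2}

Each tropical root is a break point of the lower envelope of the lines y = a_i + i · x (there are 4 lines, with slopes 0, 1, ..., 3). Only the lines that attain the minimum somewhere contribute to roots; other lines are dominated. Here the surviving (envelope) indices are i = 3, i = 2, i = 1, i = 0.
Intersections between consecutive envelope lines give the roots: for adjacent envelope indices i < j the intersection is x = (a_i − a_j) / (j − i). Reading off the sorted break points: {-6, -2, 2}.
Verification: at each break x_0, at least two indices attain the minimum of min_i(a_i + i · x_0).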